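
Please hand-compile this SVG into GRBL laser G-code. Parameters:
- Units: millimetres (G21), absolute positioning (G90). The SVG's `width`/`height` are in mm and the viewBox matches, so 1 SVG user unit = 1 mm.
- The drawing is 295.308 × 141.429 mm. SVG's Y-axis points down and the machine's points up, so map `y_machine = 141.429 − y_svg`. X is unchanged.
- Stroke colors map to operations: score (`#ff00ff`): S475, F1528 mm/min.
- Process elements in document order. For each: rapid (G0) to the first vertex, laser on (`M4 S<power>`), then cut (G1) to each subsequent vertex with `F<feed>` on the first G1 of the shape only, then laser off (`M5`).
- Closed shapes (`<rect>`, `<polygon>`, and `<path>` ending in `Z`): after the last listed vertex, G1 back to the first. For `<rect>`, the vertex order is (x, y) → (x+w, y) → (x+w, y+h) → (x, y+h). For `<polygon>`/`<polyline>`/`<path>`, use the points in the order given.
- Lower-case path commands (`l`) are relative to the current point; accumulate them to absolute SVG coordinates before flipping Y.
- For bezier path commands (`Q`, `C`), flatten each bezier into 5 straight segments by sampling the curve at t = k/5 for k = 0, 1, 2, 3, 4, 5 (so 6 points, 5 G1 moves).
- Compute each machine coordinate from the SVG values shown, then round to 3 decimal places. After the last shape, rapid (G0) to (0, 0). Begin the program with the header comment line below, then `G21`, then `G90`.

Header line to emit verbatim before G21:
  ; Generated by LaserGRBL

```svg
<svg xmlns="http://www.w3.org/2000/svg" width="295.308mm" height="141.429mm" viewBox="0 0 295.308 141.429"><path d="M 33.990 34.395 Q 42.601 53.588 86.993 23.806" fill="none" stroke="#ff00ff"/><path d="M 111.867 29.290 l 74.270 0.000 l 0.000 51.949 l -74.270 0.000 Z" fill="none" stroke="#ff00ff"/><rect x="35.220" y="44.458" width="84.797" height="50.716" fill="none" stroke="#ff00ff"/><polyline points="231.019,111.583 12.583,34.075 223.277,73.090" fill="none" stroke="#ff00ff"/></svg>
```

; Generated by LaserGRBL
G21
G90
G0 X33.990 Y107.034
M4 S475
G1 X38.866 Y101.316 F1528
G1 X46.604 Y99.516
G1 X57.204 Y101.633
G1 X70.667 Y107.669
G1 X86.993 Y117.623
M5
G0 X111.867 Y112.139
M4 S475
G1 X186.137 Y112.139 F1528
G1 X186.137 Y60.190
G1 X111.867 Y60.190
G1 X111.867 Y112.139
M5
G0 X35.220 Y96.971
M4 S475
G1 X120.017 Y96.971 F1528
G1 X120.017 Y46.255
G1 X35.220 Y46.255
G1 X35.220 Y96.971
M5
G0 X231.019 Y29.846
M4 S475
G1 X12.583 Y107.354 F1528
G1 X223.277 Y68.339
M5
G0 X0.000 Y0.000

viewBox `0 0 295.308 141.429` with mm width/height → 1 unit = 1 mm. Flip: y_m = 141.429 − y_svg.

**Shape 1** — `<path>` quadratic bezier, stroke `#ff00ff` → score (S475, F1528). Control points (SVG): P0=(33.990,34.395), P1=(42.601,53.588), P2=(86.993,23.806); sampled at t=k/5. Machine vertices: (33.990,107.034) → (38.866,101.316) → (46.604,99.516) → (57.204,101.633) → (70.667,107.669) → (86.993,117.623). Open path.

**Shape 2** — `<path>` rectangle, stroke `#ff00ff` → score (S475, F1528). Machine vertices: (111.867,112.139) → (186.137,112.139) → (186.137,60.190) → (111.867,60.190) → (111.867,112.139). Closed: final G1 returns to the first vertex.

**Shape 3** — `<rect>` rectangle, stroke `#ff00ff` → score (S475, F1528). Machine vertices: (35.220,96.971) → (120.017,96.971) → (120.017,46.255) → (35.220,46.255) → (35.220,96.971). Closed: final G1 returns to the first vertex.

**Shape 4** — `<polyline>` open polyline, stroke `#ff00ff` → score (S475, F1528). Machine vertices: (231.019,29.846) → (12.583,107.354) → (223.277,68.339). Open path.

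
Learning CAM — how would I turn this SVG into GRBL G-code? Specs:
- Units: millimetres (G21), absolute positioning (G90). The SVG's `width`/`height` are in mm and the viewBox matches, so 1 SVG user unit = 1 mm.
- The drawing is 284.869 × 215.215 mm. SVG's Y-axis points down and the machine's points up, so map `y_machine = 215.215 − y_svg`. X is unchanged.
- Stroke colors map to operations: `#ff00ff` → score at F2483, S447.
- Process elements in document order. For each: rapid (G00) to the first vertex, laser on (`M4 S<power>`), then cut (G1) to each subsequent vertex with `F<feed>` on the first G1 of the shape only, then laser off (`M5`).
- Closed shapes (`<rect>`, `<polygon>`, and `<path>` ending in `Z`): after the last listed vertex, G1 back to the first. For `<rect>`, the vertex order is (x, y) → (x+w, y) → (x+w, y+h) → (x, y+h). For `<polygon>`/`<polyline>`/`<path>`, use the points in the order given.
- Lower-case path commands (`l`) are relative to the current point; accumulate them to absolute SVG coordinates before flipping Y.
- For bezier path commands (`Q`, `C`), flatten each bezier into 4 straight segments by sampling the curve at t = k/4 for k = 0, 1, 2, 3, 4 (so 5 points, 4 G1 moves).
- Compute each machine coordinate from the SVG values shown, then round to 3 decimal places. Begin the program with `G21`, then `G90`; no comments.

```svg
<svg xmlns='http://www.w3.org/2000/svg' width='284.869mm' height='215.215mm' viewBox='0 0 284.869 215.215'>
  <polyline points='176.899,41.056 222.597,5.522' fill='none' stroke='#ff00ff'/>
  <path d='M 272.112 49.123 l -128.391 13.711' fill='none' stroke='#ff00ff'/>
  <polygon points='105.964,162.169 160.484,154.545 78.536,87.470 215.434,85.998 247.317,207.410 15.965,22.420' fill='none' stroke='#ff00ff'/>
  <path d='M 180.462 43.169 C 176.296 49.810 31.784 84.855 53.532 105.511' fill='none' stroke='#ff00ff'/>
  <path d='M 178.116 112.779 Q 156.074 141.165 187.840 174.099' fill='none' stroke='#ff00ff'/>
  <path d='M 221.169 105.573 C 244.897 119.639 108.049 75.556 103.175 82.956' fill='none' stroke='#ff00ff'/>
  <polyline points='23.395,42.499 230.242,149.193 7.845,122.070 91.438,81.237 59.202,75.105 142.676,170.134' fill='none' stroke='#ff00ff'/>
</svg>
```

G21
G90
G00 X176.899 Y174.159
M4 S447
G1 X222.597 Y209.693 F2483
M5
G00 X272.112 Y166.092
M4 S447
G1 X143.721 Y152.381 F2483
M5
G00 X105.964 Y53.046
M4 S447
G1 X160.484 Y60.670 F2483
G1 X78.536 Y127.745
G1 X215.434 Y129.217
G1 X247.317 Y7.805
G1 X15.965 Y192.795
G1 X105.964 Y53.046
M5
G00 X180.462 Y172.046
M4 S447
G1 X155.813 Y162.408 F2483
G1 X107.279 Y146.131
G1 X63.604 Y127.225
G1 X53.532 Y109.704
M5
G00 X178.116 Y102.436
M4 S447
G1 X170.458 Y87.959 F2483
G1 X169.526 Y72.913
G1 X175.320 Y57.299
G1 X187.840 Y41.116
M5
G00 X221.169 Y109.642
M4 S447
G1 X213.428 Y108.282 F2483
G1 X172.898 Y118.451
G1 X127.005 Y129.869
G1 X103.175 Y132.259
M5
G00 X23.395 Y172.716
M4 S447
G1 X230.242 Y66.022 F2483
G1 X7.845 Y93.145
G1 X91.438 Y133.978
G1 X59.202 Y140.110
G1 X142.676 Y45.081
M5

viewBox `0 0 284.869 215.215` with mm width/height → 1 unit = 1 mm. Flip: y_m = 215.215 − y_svg.

**Shape 1** — `<polyline>` line segment, stroke `#ff00ff` → score (S447, F2483). Machine vertices: (176.899,174.159) → (222.597,209.693). Open path.

**Shape 2** — `<path>` line segment, stroke `#ff00ff` → score (S447, F2483). Machine vertices: (272.112,166.092) → (143.721,152.381). Open path.

**Shape 3** — `<polygon>` closed polygon, stroke `#ff00ff` → score (S447, F2483). Machine vertices: (105.964,53.046) → (160.484,60.670) → (78.536,127.745) → (215.434,129.217) → (247.317,7.805) → (15.965,192.795) → (105.964,53.046). Closed: final G1 returns to the first vertex.

**Shape 4** — `<path>` cubic bezier, stroke `#ff00ff` → score (S447, F2483). Control points (SVG): P0=(180.462,43.169), P1=(176.296,49.810), P2=(31.784,84.855), P3=(53.532,105.511); sampled at t=k/4. Machine vertices: (180.462,172.046) → (155.813,162.408) → (107.279,146.131) → (63.604,127.225) → (53.532,109.704). Open path.

**Shape 5** — `<path>` quadratic bezier, stroke `#ff00ff` → score (S447, F2483). Control points (SVG): P0=(178.116,112.779), P1=(156.074,141.165), P2=(187.840,174.099); sampled at t=k/4. Machine vertices: (178.116,102.436) → (170.458,87.959) → (169.526,72.913) → (175.320,57.299) → (187.840,41.116). Open path.

**Shape 6** — `<path>` cubic bezier, stroke `#ff00ff` → score (S447, F2483). Control points (SVG): P0=(221.169,105.573), P1=(244.897,119.639), P2=(108.049,75.556), P3=(103.175,82.956); sampled at t=k/4. Machine vertices: (221.169,109.642) → (213.428,108.282) → (172.898,118.451) → (127.005,129.869) → (103.175,132.259). Open path.

**Shape 7** — `<polyline>` open polyline, stroke `#ff00ff` → score (S447, F2483). Machine vertices: (23.395,172.716) → (230.242,66.022) → (7.845,93.145) → (91.438,133.978) → (59.202,140.110) → (142.676,45.081). Open path.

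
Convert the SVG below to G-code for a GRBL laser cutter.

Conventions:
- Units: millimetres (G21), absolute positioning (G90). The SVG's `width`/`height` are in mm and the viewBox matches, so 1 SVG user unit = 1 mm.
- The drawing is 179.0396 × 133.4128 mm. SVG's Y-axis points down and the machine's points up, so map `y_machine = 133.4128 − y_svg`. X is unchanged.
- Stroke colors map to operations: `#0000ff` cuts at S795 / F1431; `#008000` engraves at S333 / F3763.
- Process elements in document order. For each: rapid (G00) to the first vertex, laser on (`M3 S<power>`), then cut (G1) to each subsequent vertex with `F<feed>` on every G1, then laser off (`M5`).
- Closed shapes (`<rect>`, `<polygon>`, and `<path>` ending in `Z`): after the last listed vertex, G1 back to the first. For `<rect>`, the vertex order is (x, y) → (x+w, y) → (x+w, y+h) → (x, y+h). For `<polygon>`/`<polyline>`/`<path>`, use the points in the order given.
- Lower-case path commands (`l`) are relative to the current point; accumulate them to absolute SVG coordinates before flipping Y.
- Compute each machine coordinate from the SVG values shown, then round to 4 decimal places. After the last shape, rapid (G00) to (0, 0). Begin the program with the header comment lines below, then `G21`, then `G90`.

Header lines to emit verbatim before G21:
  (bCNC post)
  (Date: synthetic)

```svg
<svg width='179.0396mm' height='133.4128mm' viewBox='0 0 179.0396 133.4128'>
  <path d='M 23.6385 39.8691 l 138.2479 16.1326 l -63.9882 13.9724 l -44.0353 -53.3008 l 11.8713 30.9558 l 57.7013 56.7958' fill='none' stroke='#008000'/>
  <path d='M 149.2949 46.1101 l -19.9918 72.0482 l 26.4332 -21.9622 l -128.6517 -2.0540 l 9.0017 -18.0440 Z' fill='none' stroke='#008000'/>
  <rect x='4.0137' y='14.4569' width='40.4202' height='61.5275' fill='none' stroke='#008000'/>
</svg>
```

(bCNC post)
(Date: synthetic)
G21
G90
G00 X23.6385 Y93.5437
M3 S333
G1 X161.8864 Y77.4111 F3763
G1 X97.8982 Y63.4387 F3763
G1 X53.8629 Y116.7395 F3763
G1 X65.7342 Y85.7837 F3763
G1 X123.4355 Y28.9879 F3763
M5
G00 X149.2949 Y87.3027
M3 S333
G1 X129.3031 Y15.2545 F3763
G1 X155.7363 Y37.2167 F3763
G1 X27.0846 Y39.2707 F3763
G1 X36.0863 Y57.3147 F3763
G1 X149.2949 Y87.3027 F3763
M5
G00 X4.0137 Y118.9559
M3 S333
G1 X44.4339 Y118.9559 F3763
G1 X44.4339 Y57.4284 F3763
G1 X4.0137 Y57.4284 F3763
G1 X4.0137 Y118.9559 F3763
M5
G00 X0.0000 Y0.0000

1 u = 1 mm; y_m = 133.4128 − y.

[1] `<path>` open polyline, #008000→engrave S333 F3763: (23.6385,93.5437) → (161.8864,77.4111) → (97.8982,63.4387) → (53.8629,116.7395) → (65.7342,85.7837) → (123.4355,28.9879)

[2] `<path>` closed polygon, #008000→engrave S333 F3763: (149.2949,87.3027) → (129.3031,15.2545) → (155.7363,37.2167) → (27.0846,39.2707) → (36.0863,57.3147) → (149.2949,87.3027) (closed)

[3] `<rect>` rectangle, #008000→engrave S333 F3763: (4.0137,118.9559) → (44.4339,118.9559) → (44.4339,57.4284) → (4.0137,57.4284) → (4.0137,118.9559) (closed)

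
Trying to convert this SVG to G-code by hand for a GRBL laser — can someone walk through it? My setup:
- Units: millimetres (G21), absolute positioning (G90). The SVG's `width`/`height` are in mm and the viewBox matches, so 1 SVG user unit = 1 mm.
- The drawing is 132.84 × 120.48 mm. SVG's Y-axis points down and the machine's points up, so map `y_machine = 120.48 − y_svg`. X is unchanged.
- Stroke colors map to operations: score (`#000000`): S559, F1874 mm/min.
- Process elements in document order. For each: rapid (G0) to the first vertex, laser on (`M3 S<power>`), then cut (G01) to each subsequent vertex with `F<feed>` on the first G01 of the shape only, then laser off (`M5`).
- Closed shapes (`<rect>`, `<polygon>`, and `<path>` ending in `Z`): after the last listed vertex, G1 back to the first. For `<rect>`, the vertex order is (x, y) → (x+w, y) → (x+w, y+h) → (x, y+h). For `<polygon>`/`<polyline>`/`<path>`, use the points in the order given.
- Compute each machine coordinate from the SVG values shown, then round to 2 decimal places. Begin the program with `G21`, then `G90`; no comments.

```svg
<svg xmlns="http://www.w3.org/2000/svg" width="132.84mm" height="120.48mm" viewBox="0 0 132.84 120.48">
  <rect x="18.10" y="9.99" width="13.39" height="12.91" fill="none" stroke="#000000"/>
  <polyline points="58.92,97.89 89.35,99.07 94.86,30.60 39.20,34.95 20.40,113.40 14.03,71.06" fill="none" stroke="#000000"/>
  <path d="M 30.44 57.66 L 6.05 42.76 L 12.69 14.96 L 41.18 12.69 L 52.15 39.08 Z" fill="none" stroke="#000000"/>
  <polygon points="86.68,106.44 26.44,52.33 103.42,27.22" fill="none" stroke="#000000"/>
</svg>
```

G21
G90
G0 X18.10 Y110.49
M3 S559
G01 X31.49 Y110.49 F1874
G01 X31.49 Y97.58
G01 X18.10 Y97.58
G01 X18.10 Y110.49
M5
G0 X58.92 Y22.59
M3 S559
G01 X89.35 Y21.41 F1874
G01 X94.86 Y89.88
G01 X39.20 Y85.53
G01 X20.40 Y7.08
G01 X14.03 Y49.42
M5
G0 X30.44 Y62.82
M3 S559
G01 X6.05 Y77.72 F1874
G01 X12.69 Y105.52
G01 X41.18 Y107.79
G01 X52.15 Y81.40
G01 X30.44 Y62.82
M5
G0 X86.68 Y14.04
M3 S559
G01 X26.44 Y68.15 F1874
G01 X103.42 Y93.26
G01 X86.68 Y14.04
M5

1 u = 1 mm; y_m = 120.48 − y.

[1] `<rect>` rectangle, #000000→score S559 F1874: (18.10,110.49) → (31.49,110.49) → (31.49,97.58) → (18.10,97.58) → (18.10,110.49) (closed)

[2] `<polyline>` open polyline, #000000→score S559 F1874: (58.92,22.59) → (89.35,21.41) → (94.86,89.88) → (39.20,85.53) → (20.40,7.08) → (14.03,49.42)

[3] `<path>` regular polygon, #000000→score S559 F1874: (30.44,62.82) → (6.05,77.72) → (12.69,105.52) → (41.18,107.79) → (52.15,81.40) → (30.44,62.82) (closed)

[4] `<polygon>` regular polygon, #000000→score S559 F1874: (86.68,14.04) → (26.44,68.15) → (103.42,93.26) → (86.68,14.04) (closed)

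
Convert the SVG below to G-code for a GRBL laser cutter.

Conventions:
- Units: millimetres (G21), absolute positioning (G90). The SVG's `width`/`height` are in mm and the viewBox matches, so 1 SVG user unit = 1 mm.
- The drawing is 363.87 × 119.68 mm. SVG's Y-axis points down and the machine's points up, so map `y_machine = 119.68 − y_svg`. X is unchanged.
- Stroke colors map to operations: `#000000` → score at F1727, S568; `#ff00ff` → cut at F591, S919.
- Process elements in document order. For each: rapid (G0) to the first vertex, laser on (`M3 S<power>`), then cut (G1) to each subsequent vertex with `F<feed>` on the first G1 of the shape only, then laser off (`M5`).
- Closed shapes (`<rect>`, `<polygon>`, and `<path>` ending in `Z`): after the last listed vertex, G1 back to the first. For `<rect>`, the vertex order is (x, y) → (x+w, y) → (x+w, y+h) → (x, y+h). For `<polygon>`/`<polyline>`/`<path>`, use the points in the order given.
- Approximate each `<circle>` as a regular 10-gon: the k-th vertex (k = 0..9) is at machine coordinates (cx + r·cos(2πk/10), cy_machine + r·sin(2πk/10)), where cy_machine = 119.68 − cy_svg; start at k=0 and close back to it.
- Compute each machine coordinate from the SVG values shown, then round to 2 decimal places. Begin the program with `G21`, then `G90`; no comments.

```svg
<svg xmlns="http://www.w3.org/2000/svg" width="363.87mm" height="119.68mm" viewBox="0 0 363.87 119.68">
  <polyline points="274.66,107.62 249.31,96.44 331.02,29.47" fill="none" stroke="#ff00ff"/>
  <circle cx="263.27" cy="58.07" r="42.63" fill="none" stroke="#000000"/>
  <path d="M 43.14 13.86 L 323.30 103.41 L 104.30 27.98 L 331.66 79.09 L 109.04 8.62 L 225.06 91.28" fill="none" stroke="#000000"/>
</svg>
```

G21
G90
G0 X274.66 Y12.06
M3 S919
G1 X249.31 Y23.24 F591
G1 X331.02 Y90.21
M5
G0 X305.90 Y61.61
M3 S568
G1 X297.76 Y86.67 F1727
G1 X276.44 Y102.15
G1 X250.10 Y102.15
G1 X228.78 Y86.67
G1 X220.64 Y61.61
G1 X228.78 Y36.55
G1 X250.10 Y21.07
G1 X276.44 Y21.07
G1 X297.76 Y36.55
G1 X305.90 Y61.61
M5
G0 X43.14 Y105.82
M3 S568
G1 X323.30 Y16.27 F1727
G1 X104.30 Y91.70
G1 X331.66 Y40.59
G1 X109.04 Y111.06
G1 X225.06 Y28.40
M5

Since the viewBox matches the mm dimensions, user units are millimetres directly. The only transform is the Y-flip y_m = 119.68 − y_svg.

Shape 1 is a open polyline drawn with `<polyline>`. Its stroke #ff00ff means cut at S919, F591. After flipping Y the toolpath is (274.66,12.06) → (249.31,23.24) → (331.02,90.21).

Shape 2 is a circle drawn with `<circle>`. Its stroke #000000 means score at S568, F1727. After flipping Y the toolpath is (305.90,61.61) → (297.76,86.67) → (276.44,102.15) → (250.10,102.15) → (228.78,86.67) → (220.64,61.61) → (228.78,36.55) → (250.10,21.07) → (276.44,21.07) → (297.76,36.55) → (305.90,61.61), returning to the start.

Shape 3 is a open polyline drawn with `<path>`. Its stroke #000000 means score at S568, F1727. After flipping Y the toolpath is (43.14,105.82) → (323.30,16.27) → (104.30,91.70) → (331.66,40.59) → (109.04,111.06) → (225.06,28.40).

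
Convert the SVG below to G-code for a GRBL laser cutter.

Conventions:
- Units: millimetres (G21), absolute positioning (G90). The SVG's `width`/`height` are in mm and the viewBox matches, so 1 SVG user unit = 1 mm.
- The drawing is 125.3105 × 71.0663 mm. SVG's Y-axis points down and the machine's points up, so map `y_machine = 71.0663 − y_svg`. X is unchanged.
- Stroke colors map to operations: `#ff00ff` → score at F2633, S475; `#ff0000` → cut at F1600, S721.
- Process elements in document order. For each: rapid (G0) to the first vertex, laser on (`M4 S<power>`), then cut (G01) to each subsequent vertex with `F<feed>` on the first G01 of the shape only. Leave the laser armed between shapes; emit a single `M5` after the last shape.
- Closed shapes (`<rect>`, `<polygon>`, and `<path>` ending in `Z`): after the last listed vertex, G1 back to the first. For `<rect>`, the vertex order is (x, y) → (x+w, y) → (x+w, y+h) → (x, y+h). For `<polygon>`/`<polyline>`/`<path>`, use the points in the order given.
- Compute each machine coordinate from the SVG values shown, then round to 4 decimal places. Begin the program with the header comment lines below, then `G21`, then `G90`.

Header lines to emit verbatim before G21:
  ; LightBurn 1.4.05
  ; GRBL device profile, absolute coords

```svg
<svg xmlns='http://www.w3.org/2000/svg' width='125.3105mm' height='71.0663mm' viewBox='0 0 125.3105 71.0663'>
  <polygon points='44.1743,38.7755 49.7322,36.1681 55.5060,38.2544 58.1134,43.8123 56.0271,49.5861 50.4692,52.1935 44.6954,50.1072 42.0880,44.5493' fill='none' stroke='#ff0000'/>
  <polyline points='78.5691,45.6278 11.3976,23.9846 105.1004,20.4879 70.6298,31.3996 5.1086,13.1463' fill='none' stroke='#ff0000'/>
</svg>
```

1 u = 1 mm; y_m = 71.0663 − y.

[1] `<polygon>` regular polygon, #ff0000→cut S721 F1600: (44.1743,32.2908) → (49.7322,34.8982) → (55.5060,32.8119) → (58.1134,27.2540) → (56.0271,21.4802) → (50.4692,18.8728) → (44.6954,20.9591) → (42.0880,26.5170) → (44.1743,32.2908) (closed)

[2] `<polyline>` open polyline, #ff0000→cut S721 F1600: (78.5691,25.4385) → (11.3976,47.0817) → (105.1004,50.5784) → (70.6298,39.6667) → (5.1086,57.9200)

; LightBurn 1.4.05
; GRBL device profile, absolute coords
G21
G90
G0 X44.1743 Y32.2908
M4 S721
G01 X49.7322 Y34.8982 F1600
G01 X55.5060 Y32.8119
G01 X58.1134 Y27.2540
G01 X56.0271 Y21.4802
G01 X50.4692 Y18.8728
G01 X44.6954 Y20.9591
G01 X42.0880 Y26.5170
G01 X44.1743 Y32.2908
G0 X78.5691 Y25.4385
M4 S721
G01 X11.3976 Y47.0817 F1600
G01 X105.1004 Y50.5784
G01 X70.6298 Y39.6667
G01 X5.1086 Y57.9200
M5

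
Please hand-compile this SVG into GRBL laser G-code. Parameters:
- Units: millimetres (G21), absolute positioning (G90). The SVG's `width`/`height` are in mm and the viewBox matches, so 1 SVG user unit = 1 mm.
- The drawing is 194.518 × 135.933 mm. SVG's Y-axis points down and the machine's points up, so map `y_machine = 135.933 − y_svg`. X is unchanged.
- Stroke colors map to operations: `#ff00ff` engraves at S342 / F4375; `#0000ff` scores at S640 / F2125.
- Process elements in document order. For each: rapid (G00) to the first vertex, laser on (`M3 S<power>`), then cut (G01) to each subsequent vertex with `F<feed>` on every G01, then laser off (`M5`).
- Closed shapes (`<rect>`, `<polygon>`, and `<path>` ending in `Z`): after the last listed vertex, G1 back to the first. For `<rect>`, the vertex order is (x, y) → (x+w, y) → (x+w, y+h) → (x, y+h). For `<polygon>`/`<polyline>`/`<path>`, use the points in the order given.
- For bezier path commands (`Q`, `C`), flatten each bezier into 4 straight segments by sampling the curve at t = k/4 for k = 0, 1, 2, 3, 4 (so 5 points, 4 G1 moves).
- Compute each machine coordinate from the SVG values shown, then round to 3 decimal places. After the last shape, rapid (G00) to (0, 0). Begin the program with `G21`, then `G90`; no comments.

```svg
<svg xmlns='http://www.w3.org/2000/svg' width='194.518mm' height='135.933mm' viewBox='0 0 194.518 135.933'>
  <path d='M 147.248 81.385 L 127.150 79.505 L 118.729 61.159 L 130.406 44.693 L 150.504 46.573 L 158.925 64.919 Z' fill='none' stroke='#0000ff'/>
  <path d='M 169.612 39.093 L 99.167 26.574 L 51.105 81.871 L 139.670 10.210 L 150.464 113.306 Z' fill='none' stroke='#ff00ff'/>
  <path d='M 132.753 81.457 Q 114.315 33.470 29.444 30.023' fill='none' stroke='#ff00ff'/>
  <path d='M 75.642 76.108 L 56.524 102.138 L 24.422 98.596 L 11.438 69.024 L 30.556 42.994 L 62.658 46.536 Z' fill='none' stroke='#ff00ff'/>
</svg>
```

G21
G90
G00 X147.248 Y54.548
M3 S640
G01 X127.150 Y56.428 F2125
G01 X118.729 Y74.774 F2125
G01 X130.406 Y91.240 F2125
G01 X150.504 Y89.360 F2125
G01 X158.925 Y71.014 F2125
G01 X147.248 Y54.548 F2125
M5
G00 X169.612 Y96.840
M3 S342
G01 X99.167 Y109.359 F4375
G01 X51.105 Y54.062 F4375
G01 X139.670 Y125.723 F4375
G01 X150.464 Y22.627 F4375
G01 X169.612 Y96.840 F4375
M5
G00 X132.753 Y54.476
M3 S342
G01 X119.382 Y75.686 F4375
G01 X97.707 Y91.328 F4375
G01 X67.727 Y101.403 F4375
G01 X29.444 Y105.910 F4375
M5
G00 X75.642 Y59.825
M3 S342
G01 X56.524 Y33.795 F4375
G01 X24.422 Y37.337 F4375
G01 X11.438 Y66.909 F4375
G01 X30.556 Y92.939 F4375
G01 X62.658 Y89.397 F4375
G01 X75.642 Y59.825 F4375
M5
G00 X0.000 Y0.000

1 u = 1 mm; y_m = 135.933 − y.

[1] `<path>` regular polygon, #0000ff→score S640 F2125: (147.248,54.548) → (127.150,56.428) → (118.729,74.774) → (130.406,91.240) → (150.504,89.360) → (158.925,71.014) → (147.248,54.548) (closed)

[2] `<path>` closed polygon, #ff00ff→engrave S342 F4375: (169.612,96.840) → (99.167,109.359) → (51.105,54.062) → (139.670,125.723) → (150.464,22.627) → (169.612,96.840) (closed)

[3] `<path>` quadratic bezier, #ff00ff→engrave S342 F4375: (132.753,54.476) → (119.382,75.686) → (97.707,91.328) → (67.727,101.403) → (29.444,105.910)

[4] `<path>` regular polygon, #ff00ff→engrave S342 F4375: (75.642,59.825) → (56.524,33.795) → (24.422,37.337) → (11.438,66.909) → (30.556,92.939) → (62.658,89.397) → (75.642,59.825) (closed)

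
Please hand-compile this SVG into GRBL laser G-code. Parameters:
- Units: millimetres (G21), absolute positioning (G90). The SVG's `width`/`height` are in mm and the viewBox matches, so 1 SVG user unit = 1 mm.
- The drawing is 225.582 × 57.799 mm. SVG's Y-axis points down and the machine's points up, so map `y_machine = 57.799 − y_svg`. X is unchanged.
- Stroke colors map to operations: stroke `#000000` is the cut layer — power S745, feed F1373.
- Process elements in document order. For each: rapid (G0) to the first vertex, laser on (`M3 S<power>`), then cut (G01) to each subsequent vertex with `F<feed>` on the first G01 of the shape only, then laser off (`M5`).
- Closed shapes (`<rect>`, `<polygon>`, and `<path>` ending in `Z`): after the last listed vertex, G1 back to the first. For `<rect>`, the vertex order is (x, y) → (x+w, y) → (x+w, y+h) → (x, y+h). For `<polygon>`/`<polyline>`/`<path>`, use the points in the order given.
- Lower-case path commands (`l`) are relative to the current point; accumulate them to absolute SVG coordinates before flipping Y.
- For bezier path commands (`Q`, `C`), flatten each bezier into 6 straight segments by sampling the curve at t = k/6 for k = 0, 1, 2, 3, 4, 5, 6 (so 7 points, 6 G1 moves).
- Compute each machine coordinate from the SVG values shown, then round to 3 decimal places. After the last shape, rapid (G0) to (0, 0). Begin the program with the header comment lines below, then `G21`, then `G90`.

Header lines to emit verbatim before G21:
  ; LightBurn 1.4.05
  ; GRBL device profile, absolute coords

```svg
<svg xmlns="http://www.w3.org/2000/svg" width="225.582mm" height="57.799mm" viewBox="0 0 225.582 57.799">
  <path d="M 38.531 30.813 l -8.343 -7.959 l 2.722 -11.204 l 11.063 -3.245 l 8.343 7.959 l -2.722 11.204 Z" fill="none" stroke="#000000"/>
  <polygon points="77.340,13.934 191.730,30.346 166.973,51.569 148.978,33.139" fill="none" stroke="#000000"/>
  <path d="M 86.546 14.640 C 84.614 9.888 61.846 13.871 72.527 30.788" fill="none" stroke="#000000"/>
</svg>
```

; LightBurn 1.4.05
; GRBL device profile, absolute coords
G21
G90
G0 X38.531 Y26.986
M3 S745
G01 X30.188 Y34.945 F1373
G01 X32.910 Y46.149
G01 X43.973 Y49.394
G01 X52.316 Y41.435
G01 X49.594 Y30.231
G01 X38.531 Y26.986
M5
G0 X77.340 Y43.865
M3 S745
G01 X191.730 Y27.453 F1373
G01 X166.973 Y6.230
G01 X148.978 Y24.660
G01 X77.340 Y43.865
M5
G0 X86.546 Y43.159
M3 S745
G01 X84.095 Y44.788 F1373
G01 X79.679 Y44.844
G01 X74.807 Y43.211
G01 X70.985 Y39.772
G01 X69.723 Y34.411
G01 X72.527 Y27.011
M5
G0 X0.000 Y0.000

1 u = 1 mm; y_m = 57.799 − y.

[1] `<path>` regular polygon, #000000→cut S745 F1373: (38.531,26.986) → (30.188,34.945) → (32.910,46.149) → (43.973,49.394) → (52.316,41.435) → (49.594,30.231) → (38.531,26.986) (closed)

[2] `<polygon>` closed polygon, #000000→cut S745 F1373: (77.340,43.865) → (191.730,27.453) → (166.973,6.230) → (148.978,24.660) → (77.340,43.865) (closed)

[3] `<path>` cubic bezier, #000000→cut S745 F1373: (86.546,43.159) → (84.095,44.788) → (79.679,44.844) → (74.807,43.211) → (70.985,39.772) → (69.723,34.411) → (72.527,27.011)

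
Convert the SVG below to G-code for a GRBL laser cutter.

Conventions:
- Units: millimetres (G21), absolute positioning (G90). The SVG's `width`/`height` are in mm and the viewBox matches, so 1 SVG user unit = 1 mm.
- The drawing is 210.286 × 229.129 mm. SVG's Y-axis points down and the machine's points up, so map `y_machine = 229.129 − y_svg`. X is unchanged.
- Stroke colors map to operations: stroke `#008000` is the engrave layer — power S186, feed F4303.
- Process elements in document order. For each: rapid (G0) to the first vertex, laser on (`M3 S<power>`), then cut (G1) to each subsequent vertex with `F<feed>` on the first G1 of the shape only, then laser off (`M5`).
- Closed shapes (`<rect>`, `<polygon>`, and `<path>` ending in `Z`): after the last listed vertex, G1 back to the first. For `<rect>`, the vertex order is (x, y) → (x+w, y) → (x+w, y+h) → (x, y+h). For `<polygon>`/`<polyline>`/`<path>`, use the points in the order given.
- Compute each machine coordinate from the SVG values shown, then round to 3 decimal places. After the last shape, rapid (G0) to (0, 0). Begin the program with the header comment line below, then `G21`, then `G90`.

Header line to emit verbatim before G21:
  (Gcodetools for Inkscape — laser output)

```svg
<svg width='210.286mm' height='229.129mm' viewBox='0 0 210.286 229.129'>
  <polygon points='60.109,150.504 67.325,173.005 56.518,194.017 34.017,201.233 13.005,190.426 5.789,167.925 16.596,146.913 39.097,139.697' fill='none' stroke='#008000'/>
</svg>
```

1 u = 1 mm; y_m = 229.129 − y.

[1] `<polygon>` regular polygon, #008000→engrave S186 F4303: (60.109,78.625) → (67.325,56.124) → (56.518,35.112) → (34.017,27.896) → (13.005,38.703) → (5.789,61.204) → (16.596,82.216) → (39.097,89.432) → (60.109,78.625) (closed)

(Gcodetools for Inkscape — laser output)
G21
G90
G0 X60.109 Y78.625
M3 S186
G1 X67.325 Y56.124 F4303
G1 X56.518 Y35.112
G1 X34.017 Y27.896
G1 X13.005 Y38.703
G1 X5.789 Y61.204
G1 X16.596 Y82.216
G1 X39.097 Y89.432
G1 X60.109 Y78.625
M5
G0 X0.000 Y0.000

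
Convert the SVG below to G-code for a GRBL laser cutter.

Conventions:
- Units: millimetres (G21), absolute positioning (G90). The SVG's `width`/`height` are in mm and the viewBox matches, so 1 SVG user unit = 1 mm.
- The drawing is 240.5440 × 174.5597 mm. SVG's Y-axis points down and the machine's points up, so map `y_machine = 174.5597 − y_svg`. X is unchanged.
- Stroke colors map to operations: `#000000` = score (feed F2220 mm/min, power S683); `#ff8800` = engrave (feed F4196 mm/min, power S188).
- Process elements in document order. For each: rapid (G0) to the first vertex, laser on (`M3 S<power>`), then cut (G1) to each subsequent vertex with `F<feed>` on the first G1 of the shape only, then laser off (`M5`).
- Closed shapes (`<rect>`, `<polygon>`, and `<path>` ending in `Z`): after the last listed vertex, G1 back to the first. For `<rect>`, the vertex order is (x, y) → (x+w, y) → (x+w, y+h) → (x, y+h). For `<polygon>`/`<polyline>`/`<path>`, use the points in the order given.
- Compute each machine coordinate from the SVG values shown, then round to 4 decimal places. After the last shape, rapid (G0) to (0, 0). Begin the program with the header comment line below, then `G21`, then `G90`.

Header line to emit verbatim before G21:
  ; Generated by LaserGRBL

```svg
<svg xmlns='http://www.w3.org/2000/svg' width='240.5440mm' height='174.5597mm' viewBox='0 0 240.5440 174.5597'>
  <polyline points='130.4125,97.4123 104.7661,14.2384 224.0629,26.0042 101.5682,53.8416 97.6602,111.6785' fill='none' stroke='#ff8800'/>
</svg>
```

; Generated by LaserGRBL
G21
G90
G0 X130.4125 Y77.1474
M3 S188
G1 X104.7661 Y160.3213 F4196
G1 X224.0629 Y148.5555
G1 X101.5682 Y120.7181
G1 X97.6602 Y62.8812
M5
G0 X0.0000 Y0.0000

1 u = 1 mm; y_m = 174.5597 − y.

[1] `<polyline>` open polyline, #ff8800→engrave S188 F4196: (130.4125,77.1474) → (104.7661,160.3213) → (224.0629,148.5555) → (101.5682,120.7181) → (97.6602,62.8812)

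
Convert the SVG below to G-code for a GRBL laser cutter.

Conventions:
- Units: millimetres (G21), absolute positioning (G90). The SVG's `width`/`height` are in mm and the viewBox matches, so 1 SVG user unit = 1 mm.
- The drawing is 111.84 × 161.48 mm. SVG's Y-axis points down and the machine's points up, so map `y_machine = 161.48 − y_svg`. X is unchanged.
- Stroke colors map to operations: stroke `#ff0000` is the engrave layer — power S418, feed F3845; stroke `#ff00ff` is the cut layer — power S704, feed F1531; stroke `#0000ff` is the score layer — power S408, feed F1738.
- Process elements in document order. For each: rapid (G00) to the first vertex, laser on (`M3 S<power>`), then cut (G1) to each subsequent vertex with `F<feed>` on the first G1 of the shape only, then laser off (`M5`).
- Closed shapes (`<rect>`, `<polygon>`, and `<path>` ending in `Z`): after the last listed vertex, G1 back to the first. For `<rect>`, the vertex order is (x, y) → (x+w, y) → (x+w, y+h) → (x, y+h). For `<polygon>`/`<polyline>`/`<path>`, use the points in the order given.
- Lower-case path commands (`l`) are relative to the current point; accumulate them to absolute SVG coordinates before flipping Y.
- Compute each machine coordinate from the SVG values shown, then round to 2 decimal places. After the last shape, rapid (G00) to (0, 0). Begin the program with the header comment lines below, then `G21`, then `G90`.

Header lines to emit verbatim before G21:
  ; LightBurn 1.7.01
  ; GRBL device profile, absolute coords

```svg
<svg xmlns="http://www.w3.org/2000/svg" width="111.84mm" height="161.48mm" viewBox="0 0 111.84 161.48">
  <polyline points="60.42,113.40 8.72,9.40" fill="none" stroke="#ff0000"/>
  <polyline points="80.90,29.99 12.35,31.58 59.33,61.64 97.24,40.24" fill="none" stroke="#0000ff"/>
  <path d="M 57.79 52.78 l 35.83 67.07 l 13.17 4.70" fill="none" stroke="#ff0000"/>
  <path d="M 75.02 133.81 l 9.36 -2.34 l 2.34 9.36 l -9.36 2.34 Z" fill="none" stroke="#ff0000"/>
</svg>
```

1 u = 1 mm; y_m = 161.48 − y.

[1] `<polyline>` line segment, #ff0000→engrave S418 F3845: (60.42,48.08) → (8.72,152.08)

[2] `<polyline>` open polyline, #0000ff→score S408 F1738: (80.90,131.49) → (12.35,129.90) → (59.33,99.84) → (97.24,121.24)

[3] `<path>` open polyline, #ff0000→engrave S418 F3845: (57.79,108.70) → (93.62,41.63) → (106.79,36.93)

[4] `<path>` regular polygon, #ff0000→engrave S418 F3845: (75.02,27.67) → (84.38,30.01) → (86.72,20.65) → (77.36,18.31) → (75.02,27.67) (closed)

; LightBurn 1.7.01
; GRBL device profile, absolute coords
G21
G90
G00 X60.42 Y48.08
M3 S418
G1 X8.72 Y152.08 F3845
M5
G00 X80.90 Y131.49
M3 S408
G1 X12.35 Y129.90 F1738
G1 X59.33 Y99.84
G1 X97.24 Y121.24
M5
G00 X57.79 Y108.70
M3 S418
G1 X93.62 Y41.63 F3845
G1 X106.79 Y36.93
M5
G00 X75.02 Y27.67
M3 S418
G1 X84.38 Y30.01 F3845
G1 X86.72 Y20.65
G1 X77.36 Y18.31
G1 X75.02 Y27.67
M5
G00 X0.00 Y0.00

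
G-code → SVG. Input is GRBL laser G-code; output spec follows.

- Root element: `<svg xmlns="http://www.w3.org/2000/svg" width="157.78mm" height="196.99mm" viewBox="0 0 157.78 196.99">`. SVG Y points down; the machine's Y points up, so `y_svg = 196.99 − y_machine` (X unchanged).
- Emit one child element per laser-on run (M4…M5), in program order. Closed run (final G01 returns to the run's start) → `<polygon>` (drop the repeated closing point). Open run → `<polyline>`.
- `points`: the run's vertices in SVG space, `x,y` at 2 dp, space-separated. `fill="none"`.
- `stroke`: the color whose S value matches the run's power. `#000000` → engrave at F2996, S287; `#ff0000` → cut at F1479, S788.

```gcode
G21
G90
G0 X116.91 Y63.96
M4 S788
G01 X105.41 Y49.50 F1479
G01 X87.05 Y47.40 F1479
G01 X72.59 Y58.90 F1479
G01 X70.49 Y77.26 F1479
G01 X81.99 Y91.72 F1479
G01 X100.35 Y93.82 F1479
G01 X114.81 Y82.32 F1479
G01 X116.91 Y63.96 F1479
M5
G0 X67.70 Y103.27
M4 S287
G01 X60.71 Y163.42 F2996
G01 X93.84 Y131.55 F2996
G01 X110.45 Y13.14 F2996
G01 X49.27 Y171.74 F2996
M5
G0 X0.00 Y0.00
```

Each laser-on run becomes one SVG element. Flip Y back into SVG space with y_svg = 196.99 − y_machine.

Run 1: the run's S788 means `#ff0000` (cut). The run returns to its start, so emit a `<polygon>` with points (Y-flipped): 116.91,133.03 105.41,147.49 87.05,149.59 72.59,138.09 70.49,119.73 81.99,105.27 100.35,103.17 114.81,114.67.

Run 2: the run's S287 means `#000000` (engrave). The run is open, so emit a `<polyline>` with points (Y-flipped): 67.70,93.72 60.71,33.57 93.84,65.44 110.45,183.85 49.27,25.25.

<svg xmlns="http://www.w3.org/2000/svg" width="157.78mm" height="196.99mm" viewBox="0 0 157.78 196.99">
  <polygon points="116.91,133.03 105.41,147.49 87.05,149.59 72.59,138.09 70.49,119.73 81.99,105.27 100.35,103.17 114.81,114.67" fill="none" stroke="#ff0000"/>
  <polyline points="67.70,93.72 60.71,33.57 93.84,65.44 110.45,183.85 49.27,25.25" fill="none" stroke="#000000"/>
</svg>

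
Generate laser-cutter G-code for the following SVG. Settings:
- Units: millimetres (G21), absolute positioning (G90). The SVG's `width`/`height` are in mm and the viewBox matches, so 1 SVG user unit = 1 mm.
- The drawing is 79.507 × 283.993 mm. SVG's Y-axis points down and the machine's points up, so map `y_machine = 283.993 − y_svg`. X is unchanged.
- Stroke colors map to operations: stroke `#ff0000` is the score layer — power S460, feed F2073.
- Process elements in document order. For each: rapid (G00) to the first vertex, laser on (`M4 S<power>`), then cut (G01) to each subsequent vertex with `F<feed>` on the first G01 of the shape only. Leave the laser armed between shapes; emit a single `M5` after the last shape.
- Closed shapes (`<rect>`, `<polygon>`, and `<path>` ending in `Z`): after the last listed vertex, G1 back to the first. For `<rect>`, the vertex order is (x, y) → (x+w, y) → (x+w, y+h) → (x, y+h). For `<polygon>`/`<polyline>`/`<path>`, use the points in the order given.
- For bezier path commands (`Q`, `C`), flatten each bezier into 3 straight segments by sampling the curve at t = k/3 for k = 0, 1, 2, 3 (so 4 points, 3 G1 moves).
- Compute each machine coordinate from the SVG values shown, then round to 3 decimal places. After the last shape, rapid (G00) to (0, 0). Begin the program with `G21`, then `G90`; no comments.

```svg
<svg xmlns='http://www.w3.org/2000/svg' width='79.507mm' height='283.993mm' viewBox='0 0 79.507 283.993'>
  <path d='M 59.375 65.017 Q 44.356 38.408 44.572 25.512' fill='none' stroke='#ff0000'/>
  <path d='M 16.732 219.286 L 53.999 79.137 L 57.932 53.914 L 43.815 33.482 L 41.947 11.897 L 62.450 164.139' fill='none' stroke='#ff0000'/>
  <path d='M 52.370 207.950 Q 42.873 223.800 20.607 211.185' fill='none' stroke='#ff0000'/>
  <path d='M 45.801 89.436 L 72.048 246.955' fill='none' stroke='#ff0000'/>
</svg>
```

G21
G90
G00 X59.375 Y218.976
M4 S460
G01 X51.055 Y235.192 F2073
G01 X46.121 Y248.360
G01 X44.572 Y258.481
G00 X16.732 Y64.707
M4 S460
G01 X53.999 Y204.856 F2073
G01 X57.932 Y230.079
G01 X43.815 Y250.511
G01 X41.947 Y272.096
G01 X62.450 Y119.854
G00 X52.370 Y76.043
M4 S460
G01 X44.620 Y68.639 F2073
G01 X34.032 Y67.561
G01 X20.607 Y72.808
G00 X45.801 Y194.557
M4 S460
G01 X72.048 Y37.038 F2073
M5
G00 X0.000 Y0.000

viewBox `0 0 79.507 283.993` with mm width/height → 1 unit = 1 mm. Flip: y_m = 283.993 − y_svg.

**Shape 1** — `<path>` quadratic bezier, stroke `#ff0000` → score (S460, F2073). Control points (SVG): P0=(59.375,65.017), P1=(44.356,38.408), P2=(44.572,25.512); sampled at t=k/3. Machine vertices: (59.375,218.976) → (51.055,235.192) → (46.121,248.360) → (44.572,258.481). Open path.

**Shape 2** — `<path>` open polyline, stroke `#ff0000` → score (S460, F2073). Machine vertices: (16.732,64.707) → (53.999,204.856) → (57.932,230.079) → (43.815,250.511) → (41.947,272.096) → (62.450,119.854). Open path.

**Shape 3** — `<path>` quadratic bezier, stroke `#ff0000` → score (S460, F2073). Control points (SVG): P0=(52.370,207.950), P1=(42.873,223.800), P2=(20.607,211.185); sampled at t=k/3. Machine vertices: (52.370,76.043) → (44.620,68.639) → (34.032,67.561) → (20.607,72.808). Open path.

**Shape 4** — `<path>` line segment, stroke `#ff0000` → score (S460, F2073). Machine vertices: (45.801,194.557) → (72.048,37.038). Open path.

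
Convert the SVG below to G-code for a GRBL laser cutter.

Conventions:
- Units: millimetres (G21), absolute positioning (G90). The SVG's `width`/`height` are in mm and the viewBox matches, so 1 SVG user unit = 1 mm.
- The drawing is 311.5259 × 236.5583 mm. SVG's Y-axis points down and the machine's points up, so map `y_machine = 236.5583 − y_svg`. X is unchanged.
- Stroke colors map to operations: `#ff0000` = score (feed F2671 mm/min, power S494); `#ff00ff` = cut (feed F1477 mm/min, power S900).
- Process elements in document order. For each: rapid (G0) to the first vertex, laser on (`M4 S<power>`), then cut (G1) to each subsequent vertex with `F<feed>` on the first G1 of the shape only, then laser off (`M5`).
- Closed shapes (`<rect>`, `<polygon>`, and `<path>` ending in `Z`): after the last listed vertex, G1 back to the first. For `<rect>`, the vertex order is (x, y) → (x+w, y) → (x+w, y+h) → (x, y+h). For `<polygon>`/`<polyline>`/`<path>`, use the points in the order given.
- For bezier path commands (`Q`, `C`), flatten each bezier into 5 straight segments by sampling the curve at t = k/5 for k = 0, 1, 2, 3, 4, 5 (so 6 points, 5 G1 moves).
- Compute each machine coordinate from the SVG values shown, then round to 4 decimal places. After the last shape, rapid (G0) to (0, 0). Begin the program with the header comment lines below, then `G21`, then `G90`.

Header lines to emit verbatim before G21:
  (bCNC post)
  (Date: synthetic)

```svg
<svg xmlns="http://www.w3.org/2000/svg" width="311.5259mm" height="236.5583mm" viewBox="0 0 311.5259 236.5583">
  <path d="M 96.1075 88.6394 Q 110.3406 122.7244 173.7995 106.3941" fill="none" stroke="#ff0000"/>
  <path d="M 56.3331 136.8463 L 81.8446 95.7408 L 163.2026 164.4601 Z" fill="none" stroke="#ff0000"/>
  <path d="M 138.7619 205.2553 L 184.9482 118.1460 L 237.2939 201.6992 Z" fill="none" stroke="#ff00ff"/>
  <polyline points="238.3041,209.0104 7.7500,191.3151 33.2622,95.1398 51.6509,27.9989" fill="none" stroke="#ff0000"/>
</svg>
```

1 u = 1 mm; y_m = 236.5583 − y.

[1] `<path>` quadratic bezier, #ff0000→score S494 F2671: (96.1075,147.9189) → (103.7698,136.3015) → (115.3701,128.7173) → (130.9085,125.1664) → (150.3850,125.6487) → (173.7995,130.1642)

[2] `<path>` closed polygon, #ff0000→score S494 F2671: (56.3331,99.7120) → (81.8446,140.8175) → (163.2026,72.0982) → (56.3331,99.7120) (closed)

[3] `<path>` regular polygon, #ff00ff→cut S900 F1477: (138.7619,31.3030) → (184.9482,118.4123) → (237.2939,34.8591) → (138.7619,31.3030) (closed)

[4] `<polyline>` open polyline, #ff0000→score S494 F2671: (238.3041,27.5479) → (7.7500,45.2432) → (33.2622,141.4185) → (51.6509,208.5594)

(bCNC post)
(Date: synthetic)
G21
G90
G0 X96.1075 Y147.9189
M4 S494
G1 X103.7698 Y136.3015 F2671
G1 X115.3701 Y128.7173
G1 X130.9085 Y125.1664
G1 X150.3850 Y125.6487
G1 X173.7995 Y130.1642
M5
G0 X56.3331 Y99.7120
M4 S494
G1 X81.8446 Y140.8175 F2671
G1 X163.2026 Y72.0982
G1 X56.3331 Y99.7120
M5
G0 X138.7619 Y31.3030
M4 S900
G1 X184.9482 Y118.4123 F1477
G1 X237.2939 Y34.8591
G1 X138.7619 Y31.3030
M5
G0 X238.3041 Y27.5479
M4 S494
G1 X7.7500 Y45.2432 F2671
G1 X33.2622 Y141.4185
G1 X51.6509 Y208.5594
M5
G0 X0.0000 Y0.0000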